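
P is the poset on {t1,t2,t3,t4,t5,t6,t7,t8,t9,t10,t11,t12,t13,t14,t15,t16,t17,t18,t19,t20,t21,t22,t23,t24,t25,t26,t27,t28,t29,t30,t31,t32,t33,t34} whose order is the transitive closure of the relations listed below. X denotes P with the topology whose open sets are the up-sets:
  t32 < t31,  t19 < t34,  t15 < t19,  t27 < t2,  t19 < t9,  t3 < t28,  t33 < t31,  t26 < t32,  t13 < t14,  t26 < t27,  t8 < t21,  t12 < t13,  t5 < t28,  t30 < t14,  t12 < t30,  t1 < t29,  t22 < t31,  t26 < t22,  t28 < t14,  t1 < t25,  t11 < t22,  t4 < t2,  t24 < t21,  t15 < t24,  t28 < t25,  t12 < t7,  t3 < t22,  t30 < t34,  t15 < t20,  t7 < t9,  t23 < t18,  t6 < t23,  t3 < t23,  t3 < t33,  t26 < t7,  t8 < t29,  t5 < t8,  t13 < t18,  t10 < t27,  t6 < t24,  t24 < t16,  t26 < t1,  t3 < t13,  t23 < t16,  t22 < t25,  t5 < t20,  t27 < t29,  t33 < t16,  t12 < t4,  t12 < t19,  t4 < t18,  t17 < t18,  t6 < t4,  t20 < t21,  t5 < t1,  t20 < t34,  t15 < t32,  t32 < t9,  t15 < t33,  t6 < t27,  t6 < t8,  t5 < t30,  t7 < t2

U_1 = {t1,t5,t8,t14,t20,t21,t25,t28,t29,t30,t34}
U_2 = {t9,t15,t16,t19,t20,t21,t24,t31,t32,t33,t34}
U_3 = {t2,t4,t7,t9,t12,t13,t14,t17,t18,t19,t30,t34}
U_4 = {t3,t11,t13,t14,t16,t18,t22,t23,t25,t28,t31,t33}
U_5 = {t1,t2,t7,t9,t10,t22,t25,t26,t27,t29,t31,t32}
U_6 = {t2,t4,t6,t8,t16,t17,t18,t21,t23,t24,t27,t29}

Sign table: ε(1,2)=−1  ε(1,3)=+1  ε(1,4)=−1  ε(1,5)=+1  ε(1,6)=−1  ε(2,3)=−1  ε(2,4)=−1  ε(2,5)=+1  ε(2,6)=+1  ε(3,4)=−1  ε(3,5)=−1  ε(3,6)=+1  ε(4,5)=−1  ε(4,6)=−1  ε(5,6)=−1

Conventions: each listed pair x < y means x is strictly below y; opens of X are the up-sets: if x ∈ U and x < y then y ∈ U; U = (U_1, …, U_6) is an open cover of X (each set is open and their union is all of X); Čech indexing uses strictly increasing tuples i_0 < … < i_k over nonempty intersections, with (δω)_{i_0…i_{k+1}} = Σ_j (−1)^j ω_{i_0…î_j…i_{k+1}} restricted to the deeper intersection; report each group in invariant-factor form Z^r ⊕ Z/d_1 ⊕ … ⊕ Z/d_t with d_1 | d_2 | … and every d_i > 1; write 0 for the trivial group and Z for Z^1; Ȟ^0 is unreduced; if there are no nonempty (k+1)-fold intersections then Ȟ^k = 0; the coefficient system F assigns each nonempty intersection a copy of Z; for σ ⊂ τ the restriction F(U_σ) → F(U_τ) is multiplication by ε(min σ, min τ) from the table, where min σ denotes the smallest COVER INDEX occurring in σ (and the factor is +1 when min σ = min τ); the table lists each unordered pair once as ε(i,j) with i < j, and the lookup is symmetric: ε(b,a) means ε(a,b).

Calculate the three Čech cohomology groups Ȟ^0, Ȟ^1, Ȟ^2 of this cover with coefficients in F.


Ȟ^0 ≅ 0,  Ȟ^1 ≅ Z/2,  Ȟ^2 ≅ Z

nonempty intersections:
  U12={t20,t21,t34} U13={t14,t30,t34} U14={t14,t25,t28} U15={t1,t25,t29} U16={t8,t21,t29} U23={t9,t19,t34} U24={t16,t31,t33} U25={t9,t31,t32} U26={t16,t21,t24} U34={t13,t14,t18} U35={t2,t7,t9} U36={t2,t4,t17,t18} U45={t22,t25,t31} U46={t16,t18,t23} U56={t2,t27,t29}
  U123={t34} U126={t21} U134={t14} U145={t25} U156={t29} U235={t9} U245={t31} U246={t16} U346={t18} U356={t2}
C dims 6,15,10; δ0: rk 6, SNF 1^5·2; δ1: rk 9, SNF 1^9
Ȟ^0: (6−6)−0=0 ⇒ 0
Ȟ^1: (15−9)−6=0 plus torsion [2] ⇒ Z/2
Ȟ^2: (10−0)−9=1 ⇒ Z


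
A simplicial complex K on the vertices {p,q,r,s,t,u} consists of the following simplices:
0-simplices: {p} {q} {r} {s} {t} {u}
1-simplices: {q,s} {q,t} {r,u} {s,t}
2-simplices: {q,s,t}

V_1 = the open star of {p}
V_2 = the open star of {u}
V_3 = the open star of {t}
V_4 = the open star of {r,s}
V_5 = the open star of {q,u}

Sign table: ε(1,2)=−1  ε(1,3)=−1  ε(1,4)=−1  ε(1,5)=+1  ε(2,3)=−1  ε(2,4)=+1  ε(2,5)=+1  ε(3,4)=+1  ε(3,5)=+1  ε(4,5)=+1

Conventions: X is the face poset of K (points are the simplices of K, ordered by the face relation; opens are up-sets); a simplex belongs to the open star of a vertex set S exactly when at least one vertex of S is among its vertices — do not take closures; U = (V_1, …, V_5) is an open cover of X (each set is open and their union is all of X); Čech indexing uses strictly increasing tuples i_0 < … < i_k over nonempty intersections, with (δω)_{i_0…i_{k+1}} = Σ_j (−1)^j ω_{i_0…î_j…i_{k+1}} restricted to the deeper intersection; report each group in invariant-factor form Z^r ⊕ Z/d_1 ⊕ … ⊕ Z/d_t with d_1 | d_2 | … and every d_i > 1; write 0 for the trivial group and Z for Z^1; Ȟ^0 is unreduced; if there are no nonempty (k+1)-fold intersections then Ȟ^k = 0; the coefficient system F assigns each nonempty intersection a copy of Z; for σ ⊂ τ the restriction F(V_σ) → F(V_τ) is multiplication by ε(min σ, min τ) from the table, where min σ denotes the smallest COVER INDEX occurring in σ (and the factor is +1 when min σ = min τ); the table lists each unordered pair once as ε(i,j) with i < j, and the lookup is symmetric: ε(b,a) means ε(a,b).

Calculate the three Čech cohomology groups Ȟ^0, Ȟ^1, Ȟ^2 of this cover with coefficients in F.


Ȟ^0 = Z^2, Ȟ^1 = 0 and Ȟ^2 = 0

nonempty overlaps:
  V1={{p}} V2={{u},{r,u}} V3={{t},{q,t},{s,t},{q,s,t}} V4={{r},{s},{q,s},{r,u},{s,t},{q,s,t}} V5={{q},{u},{q,s},{q,t},{r,u},{q,s,t}}
  V24={{r,u}} V25={{u},{r,u}} V34={{s,t},{q,s,t}} V35={{q,t},{q,s,t}} V45={{q,s},{r,u},{q,s,t}}
  V245={{r,u}} V345={{q,s,t}}
C dims 5,5,2; δ0: rk 3, SNF 1^3; δ1: rk 2, SNF 1^2
degree 0: 5−3−0 = 2 → Ȟ^0 ≅ Z^2
degree 1: 5−2−3 = 0 → Ȟ^1 ≅ 0
degree 2: 2−0−2 = 0 → Ȟ^2 ≅ 0


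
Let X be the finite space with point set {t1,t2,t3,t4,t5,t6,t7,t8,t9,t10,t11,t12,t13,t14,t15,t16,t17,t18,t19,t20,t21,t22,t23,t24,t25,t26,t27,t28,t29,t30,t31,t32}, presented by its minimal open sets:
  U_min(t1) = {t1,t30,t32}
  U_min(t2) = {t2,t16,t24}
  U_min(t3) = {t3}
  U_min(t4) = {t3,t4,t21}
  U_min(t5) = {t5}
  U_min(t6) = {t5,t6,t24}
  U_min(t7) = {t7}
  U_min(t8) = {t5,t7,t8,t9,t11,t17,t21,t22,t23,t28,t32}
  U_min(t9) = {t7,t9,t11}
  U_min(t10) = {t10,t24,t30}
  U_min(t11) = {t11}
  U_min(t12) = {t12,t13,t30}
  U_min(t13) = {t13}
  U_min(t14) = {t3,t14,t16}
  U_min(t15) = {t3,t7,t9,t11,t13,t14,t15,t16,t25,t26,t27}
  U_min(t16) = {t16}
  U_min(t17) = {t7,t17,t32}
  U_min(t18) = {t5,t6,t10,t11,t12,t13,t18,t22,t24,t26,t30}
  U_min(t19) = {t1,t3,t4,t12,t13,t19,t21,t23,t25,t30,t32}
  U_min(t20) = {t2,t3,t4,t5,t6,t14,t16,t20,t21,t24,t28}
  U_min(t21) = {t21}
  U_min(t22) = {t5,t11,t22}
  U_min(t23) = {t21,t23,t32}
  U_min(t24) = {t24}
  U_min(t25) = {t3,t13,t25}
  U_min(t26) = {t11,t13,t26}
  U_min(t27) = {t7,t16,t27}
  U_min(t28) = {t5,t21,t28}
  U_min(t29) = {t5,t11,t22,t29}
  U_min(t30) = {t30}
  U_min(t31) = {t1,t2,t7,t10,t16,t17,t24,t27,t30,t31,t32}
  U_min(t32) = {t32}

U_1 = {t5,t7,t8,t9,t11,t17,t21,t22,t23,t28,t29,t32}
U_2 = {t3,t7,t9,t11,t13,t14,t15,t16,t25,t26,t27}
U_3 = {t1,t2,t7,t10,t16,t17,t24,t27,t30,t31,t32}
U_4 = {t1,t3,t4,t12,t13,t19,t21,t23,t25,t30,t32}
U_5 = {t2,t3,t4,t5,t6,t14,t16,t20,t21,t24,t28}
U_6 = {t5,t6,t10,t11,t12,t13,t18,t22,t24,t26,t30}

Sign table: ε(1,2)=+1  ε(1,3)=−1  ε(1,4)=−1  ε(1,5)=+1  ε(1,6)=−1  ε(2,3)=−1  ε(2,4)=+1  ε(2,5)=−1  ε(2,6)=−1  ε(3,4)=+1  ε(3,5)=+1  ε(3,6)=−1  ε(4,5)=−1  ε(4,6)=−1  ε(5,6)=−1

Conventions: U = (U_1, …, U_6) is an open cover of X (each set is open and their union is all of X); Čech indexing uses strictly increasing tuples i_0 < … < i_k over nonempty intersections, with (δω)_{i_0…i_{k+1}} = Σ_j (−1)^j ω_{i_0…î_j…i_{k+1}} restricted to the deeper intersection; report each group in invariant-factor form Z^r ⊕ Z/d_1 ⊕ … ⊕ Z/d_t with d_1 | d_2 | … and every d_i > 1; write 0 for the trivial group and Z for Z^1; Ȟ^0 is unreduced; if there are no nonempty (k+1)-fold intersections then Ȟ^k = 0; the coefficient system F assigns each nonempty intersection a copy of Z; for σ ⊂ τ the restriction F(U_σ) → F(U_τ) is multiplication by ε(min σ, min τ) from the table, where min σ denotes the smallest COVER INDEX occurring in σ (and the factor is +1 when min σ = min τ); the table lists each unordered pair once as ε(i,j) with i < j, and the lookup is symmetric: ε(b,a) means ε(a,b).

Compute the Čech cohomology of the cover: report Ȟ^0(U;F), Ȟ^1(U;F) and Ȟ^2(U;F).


nerve of the cover:
  U12={t7,t9,t11} U13={t7,t17,t32} U14={t21,t23,t32} U15={t5,t21,t28} U16={t5,t11,t22} U23={t7,t16,t27} U24={t3,t13,t25} U25={t3,t14,t16} U26={t11,t13,t26} U34={t1,t30,t32} U35={t2,t16,t24} U36={t10,t24,t30} U45={t3,t4,t21} U46={t12,t13,t30} U56={t5,t6,t24}
  U123={t7} U126={t11} U134={t32} U145={t21} U156={t5} U235={t16} U245={t3} U246={t13} U346={t30} U356={t24}
C dims 6,15,10; δ0: rk 6, SNF 1^5·2; δ1: rk 9, SNF 1^9
Ȟ^0 = (6 − 6) − 0 = 0, so Ȟ^0 ≅ 0
Ȟ^1 = (15 − 9) − 6 = 0 plus torsion [2], so Ȟ^1 ≅ Z/2
Ȟ^2 = (10 − 0) − 9 = 1, so Ȟ^2 ≅ Z

Ȟ^0 ≅ 0, Ȟ^1 ≅ Z/2, Ȟ^2 ≅ Z


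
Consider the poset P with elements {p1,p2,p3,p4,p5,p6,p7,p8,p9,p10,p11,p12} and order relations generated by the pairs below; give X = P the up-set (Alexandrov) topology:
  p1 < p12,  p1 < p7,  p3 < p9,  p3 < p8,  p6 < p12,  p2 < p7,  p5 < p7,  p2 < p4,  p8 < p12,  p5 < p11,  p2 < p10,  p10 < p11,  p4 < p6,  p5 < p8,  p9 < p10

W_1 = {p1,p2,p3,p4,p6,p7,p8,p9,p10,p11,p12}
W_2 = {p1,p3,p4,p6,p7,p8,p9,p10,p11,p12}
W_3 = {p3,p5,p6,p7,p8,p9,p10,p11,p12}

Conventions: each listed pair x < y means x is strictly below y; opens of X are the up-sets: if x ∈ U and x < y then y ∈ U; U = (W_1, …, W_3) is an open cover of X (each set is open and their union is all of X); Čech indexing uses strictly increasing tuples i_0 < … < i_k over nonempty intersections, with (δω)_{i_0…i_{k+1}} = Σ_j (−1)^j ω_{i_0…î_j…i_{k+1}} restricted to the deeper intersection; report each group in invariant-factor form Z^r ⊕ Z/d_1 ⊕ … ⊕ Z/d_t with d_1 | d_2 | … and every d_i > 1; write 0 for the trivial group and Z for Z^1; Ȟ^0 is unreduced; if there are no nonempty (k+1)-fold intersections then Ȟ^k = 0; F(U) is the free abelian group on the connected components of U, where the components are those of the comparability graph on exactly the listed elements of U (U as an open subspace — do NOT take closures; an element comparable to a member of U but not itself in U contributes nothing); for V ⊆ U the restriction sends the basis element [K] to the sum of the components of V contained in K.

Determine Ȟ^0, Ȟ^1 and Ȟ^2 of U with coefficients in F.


nonempty overlaps:
  W12={p1,p3,p4,p6,p7,p8,p9,p10,p11,p12} W13={p3,p6,p7,p8,p9,p10,p11,p12} W23={p3,p6,p7,p8,p9,p10,p11,p12}
  W123={p3,p6,p7,p8,p9,p10,p11,p12}
components per intersection:
  W1: {p1,p2,p3,p4,p6,p7,p8,p9,p10,p11,p12}
  W2: {p1,p3,p4,p6,p7,p8,p9,p10,p11,p12}
  W3: {p3,p5,p6,p7,p8,p9,p10,p11,p12}
  W12: {p1,p3,p4,p6,p7,p8,p9,p10,p11,p12}
  W13: {p3,p6,p8,p9,p10,p11,p12} {p7}
  W23: {p3,p6,p8,p9,p10,p11,p12} {p7}
  W123: {p3,p6,p8,p9,p10,p11,p12} {p7}
C dims 3,5,2; δ0: rk 2, SNF 1^2; δ1: rk 2, SNF 1^2
degree 0: 3−2−0 = 1 → Ȟ^0 ≅ Z
degree 1: 5−2−2 = 1 → Ȟ^1 ≅ Z
degree 2: 2−0−2 = 0 → Ȟ^2 ≅ 0

Ȟ^0 = Z, Ȟ^1 = Z, Ȟ^2 = 0


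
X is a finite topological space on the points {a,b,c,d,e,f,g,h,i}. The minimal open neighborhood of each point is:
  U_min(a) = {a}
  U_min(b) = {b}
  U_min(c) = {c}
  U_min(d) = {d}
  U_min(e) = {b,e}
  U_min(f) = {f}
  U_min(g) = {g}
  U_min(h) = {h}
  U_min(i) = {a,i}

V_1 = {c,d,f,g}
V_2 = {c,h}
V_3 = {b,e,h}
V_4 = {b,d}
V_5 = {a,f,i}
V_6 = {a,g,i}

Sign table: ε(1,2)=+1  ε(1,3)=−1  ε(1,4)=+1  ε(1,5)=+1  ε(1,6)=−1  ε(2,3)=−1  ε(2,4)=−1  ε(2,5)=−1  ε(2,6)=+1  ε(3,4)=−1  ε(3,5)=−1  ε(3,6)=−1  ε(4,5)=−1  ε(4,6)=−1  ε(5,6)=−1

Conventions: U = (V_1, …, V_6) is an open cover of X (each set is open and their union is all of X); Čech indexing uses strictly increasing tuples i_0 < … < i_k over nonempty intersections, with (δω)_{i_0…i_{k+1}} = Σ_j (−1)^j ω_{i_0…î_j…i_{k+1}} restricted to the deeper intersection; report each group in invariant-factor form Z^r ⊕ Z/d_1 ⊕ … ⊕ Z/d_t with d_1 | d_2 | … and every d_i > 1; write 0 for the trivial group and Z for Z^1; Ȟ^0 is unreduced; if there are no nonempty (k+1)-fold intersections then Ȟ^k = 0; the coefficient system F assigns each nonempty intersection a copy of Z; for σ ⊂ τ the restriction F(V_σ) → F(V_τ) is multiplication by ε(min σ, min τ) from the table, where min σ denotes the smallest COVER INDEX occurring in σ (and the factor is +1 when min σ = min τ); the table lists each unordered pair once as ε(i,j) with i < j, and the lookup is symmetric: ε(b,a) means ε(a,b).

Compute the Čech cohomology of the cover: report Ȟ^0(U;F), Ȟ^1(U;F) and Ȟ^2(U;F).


nonempty intersections:
  V12={c} V14={d} V15={f} V16={g} V23={h} V34={b} V56={a,i}
C dims 6,7; δ0: rk 5, SNF 1^5
Ȟ^0: (6−5)−0=1 ⇒ Z
Ȟ^1: (7−0)−5=2 ⇒ Z^2
Ȟ^2: (0−0)−0=0 ⇒ 0

Ȟ^0 = Z, Ȟ^1 = Z^2 and Ȟ^2 = 0


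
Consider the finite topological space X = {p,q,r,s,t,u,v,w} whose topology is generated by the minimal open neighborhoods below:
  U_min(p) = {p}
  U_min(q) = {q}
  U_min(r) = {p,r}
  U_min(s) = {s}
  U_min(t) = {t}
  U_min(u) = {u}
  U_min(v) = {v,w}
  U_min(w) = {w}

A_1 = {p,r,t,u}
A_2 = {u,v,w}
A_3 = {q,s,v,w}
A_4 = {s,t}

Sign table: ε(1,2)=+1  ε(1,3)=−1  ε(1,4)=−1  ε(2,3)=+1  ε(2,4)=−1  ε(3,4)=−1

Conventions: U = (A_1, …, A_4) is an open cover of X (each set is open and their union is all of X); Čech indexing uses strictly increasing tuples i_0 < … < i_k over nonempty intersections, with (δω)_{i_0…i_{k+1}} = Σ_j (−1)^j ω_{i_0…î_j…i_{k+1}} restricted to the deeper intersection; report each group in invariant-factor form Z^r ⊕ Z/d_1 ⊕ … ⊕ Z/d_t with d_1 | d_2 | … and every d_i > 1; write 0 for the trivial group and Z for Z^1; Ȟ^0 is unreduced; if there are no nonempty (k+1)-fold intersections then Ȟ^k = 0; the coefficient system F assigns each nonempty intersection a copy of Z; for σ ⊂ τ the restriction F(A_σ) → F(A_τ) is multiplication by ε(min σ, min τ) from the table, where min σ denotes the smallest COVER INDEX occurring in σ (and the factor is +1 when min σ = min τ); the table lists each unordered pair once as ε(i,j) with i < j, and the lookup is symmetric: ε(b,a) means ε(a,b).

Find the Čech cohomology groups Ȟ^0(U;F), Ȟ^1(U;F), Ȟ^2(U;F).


Ȟ^0 = Z, Ȟ^1 = Z and Ȟ^2 = 0

nonempty overlaps:
  A12={u} A14={t} A23={v,w} A34={s}
C dims 4,4; δ0: rk 3, SNF 1^3
degree 0: 4−3−0 = 1 → Ȟ^0 ≅ Z
degree 1: 4−0−3 = 1 → Ȟ^1 ≅ Z
degree 2: 0−0−0 = 0 → Ȟ^2 ≅ 0


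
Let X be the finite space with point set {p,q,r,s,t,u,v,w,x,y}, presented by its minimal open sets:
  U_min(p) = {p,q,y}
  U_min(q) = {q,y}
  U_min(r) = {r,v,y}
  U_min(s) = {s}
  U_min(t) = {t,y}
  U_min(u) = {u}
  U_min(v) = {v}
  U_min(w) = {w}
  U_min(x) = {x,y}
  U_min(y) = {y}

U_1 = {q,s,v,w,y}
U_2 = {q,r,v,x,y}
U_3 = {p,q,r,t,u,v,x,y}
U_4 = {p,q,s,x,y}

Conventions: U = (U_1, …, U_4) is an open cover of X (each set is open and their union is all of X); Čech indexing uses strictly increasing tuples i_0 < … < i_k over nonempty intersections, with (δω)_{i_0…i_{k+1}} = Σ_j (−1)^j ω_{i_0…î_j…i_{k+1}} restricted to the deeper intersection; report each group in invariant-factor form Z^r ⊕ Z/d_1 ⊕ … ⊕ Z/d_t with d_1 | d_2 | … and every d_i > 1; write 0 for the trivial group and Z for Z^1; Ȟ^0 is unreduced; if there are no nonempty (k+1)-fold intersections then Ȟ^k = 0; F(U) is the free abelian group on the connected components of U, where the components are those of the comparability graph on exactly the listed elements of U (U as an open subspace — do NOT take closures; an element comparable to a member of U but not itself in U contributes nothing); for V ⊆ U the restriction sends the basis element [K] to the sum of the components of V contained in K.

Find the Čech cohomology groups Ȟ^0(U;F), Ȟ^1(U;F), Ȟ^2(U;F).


nonempty overlaps:
  U12={q,v,y} U13={q,v,y} U14={q,s,y} U23={q,r,v,x,y} U24={q,x,y} U34={p,q,x,y}
  U123={q,v,y} U124={q,y} U134={q,y} U234={q,x,y}
  U1234={q,y}
components per intersection:
  U1: {q,y} {s} {v} {w}
  U2: {q,r,v,x,y}
  U3: {p,q,r,t,v,x,y} {u}
  U4: {p,q,x,y} {s}
  U12: {q,y} {v}
  U13: {q,y} {v}
  U14: {q,y} {s}
  U23: {q,r,v,x,y}
  U24: {q,x,y}
  U34: {p,q,x,y}
  U123: {q,y} {v}
  U124: {q,y}
  U134: {q,y}
  U234: {q,x,y}
  U1234: {q,y}
C dims 9,9,5,1; δ0: rk 5, SNF 1^5; δ1: rk 4, SNF 1^4; δ2: rk 1, SNF 1^1
degree 0: 9−5−0 = 4 → Ȟ^0 ≅ Z^4
degree 1: 9−4−5 = 0 → Ȟ^1 ≅ 0
degree 2: 5−1−4 = 0 → Ȟ^2 ≅ 0

Ȟ^0 ≅ Z^4, Ȟ^1 ≅ 0 and Ȟ^2 ≅ 0


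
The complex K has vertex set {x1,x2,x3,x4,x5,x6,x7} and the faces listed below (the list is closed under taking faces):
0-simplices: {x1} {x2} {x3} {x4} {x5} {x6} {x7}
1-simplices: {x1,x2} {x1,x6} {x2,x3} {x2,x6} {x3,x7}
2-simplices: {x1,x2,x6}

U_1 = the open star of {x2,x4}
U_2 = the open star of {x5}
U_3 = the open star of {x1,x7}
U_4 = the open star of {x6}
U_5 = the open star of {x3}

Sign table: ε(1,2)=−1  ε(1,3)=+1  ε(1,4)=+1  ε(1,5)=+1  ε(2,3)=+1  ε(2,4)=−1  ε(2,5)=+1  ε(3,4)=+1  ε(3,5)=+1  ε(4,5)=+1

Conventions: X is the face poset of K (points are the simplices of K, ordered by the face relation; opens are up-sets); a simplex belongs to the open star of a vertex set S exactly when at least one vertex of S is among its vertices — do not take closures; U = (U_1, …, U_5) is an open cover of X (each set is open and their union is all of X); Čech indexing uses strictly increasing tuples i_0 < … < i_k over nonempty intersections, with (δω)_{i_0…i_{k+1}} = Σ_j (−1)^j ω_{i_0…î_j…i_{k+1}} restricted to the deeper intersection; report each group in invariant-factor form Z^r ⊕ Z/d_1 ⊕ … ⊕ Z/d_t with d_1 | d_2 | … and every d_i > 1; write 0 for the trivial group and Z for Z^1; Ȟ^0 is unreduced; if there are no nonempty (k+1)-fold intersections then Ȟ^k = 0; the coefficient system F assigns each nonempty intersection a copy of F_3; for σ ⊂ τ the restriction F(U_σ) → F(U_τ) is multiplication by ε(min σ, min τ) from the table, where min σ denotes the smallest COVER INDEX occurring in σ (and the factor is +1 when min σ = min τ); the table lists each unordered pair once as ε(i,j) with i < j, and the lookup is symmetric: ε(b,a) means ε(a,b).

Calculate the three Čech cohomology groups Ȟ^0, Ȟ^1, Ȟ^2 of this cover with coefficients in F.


nonempty overlaps:
  U1={{x2},{x4},{x1,x2},{x2,x3},{x2,x6},{x1,x2,x6}} U2={{x5}} U3={{x1},{x7},{x1,x2},{x1,x6},{x3,x7},{x1,x2,x6}} U4={{x6},{x1,x6},{x2,x6},{x1,x2,x6}} U5={{x3},{x2,x3},{x3,x7}}
  U13={{x1,x2},{x1,x2,x6}} U14={{x2,x6},{x1,x2,x6}} U15={{x2,x3}} U34={{x1,x6},{x1,x2,x6}} U35={{x3,x7}}
  U134={{x1,x2,x6}}
C dims 5,5,1; δ0: rk_F3 3; δ1: rk_F3 1
degree 0: 5−3−0 = 2 → Ȟ^0 ≅ Z/3 ⊕ Z/3
degree 1: 5−1−3 = 1 → Ȟ^1 ≅ Z/3
degree 2: 1−0−1 = 0 → Ȟ^2 ≅ 0

Ȟ^0 = Z/3 ⊕ Z/3; Ȟ^1 = Z/3; Ȟ^2 = 0


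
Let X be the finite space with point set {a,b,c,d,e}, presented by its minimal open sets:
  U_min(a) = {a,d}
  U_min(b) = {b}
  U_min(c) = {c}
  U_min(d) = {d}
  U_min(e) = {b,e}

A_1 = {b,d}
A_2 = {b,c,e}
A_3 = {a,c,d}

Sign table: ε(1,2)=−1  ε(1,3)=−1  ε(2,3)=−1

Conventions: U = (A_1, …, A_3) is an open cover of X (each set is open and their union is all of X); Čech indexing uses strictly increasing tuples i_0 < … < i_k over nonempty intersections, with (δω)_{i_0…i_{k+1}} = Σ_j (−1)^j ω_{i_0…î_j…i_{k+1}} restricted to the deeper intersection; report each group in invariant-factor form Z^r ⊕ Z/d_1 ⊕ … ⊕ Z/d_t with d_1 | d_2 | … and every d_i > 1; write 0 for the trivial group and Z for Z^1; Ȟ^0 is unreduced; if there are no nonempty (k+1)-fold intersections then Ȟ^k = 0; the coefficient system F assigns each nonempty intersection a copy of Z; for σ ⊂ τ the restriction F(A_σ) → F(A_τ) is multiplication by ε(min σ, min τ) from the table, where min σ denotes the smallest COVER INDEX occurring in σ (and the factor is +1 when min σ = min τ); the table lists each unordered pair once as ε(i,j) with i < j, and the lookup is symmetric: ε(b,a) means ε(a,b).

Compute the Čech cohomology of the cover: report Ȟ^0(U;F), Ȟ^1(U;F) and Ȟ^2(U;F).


cover nerve:
  A12={b} A13={d} A23={c}
C dims 3,3; δ0: rk 3, SNF 1^2·2
Ȟ^0: (3−3)−0=0 ⇒ 0
Ȟ^1: (3−0)−3=0 plus torsion [2] ⇒ Z/2
Ȟ^2: (0−0)−0=0 ⇒ 0

Ȟ^0 = 0, Ȟ^1 = Z/2 and Ȟ^2 = 0


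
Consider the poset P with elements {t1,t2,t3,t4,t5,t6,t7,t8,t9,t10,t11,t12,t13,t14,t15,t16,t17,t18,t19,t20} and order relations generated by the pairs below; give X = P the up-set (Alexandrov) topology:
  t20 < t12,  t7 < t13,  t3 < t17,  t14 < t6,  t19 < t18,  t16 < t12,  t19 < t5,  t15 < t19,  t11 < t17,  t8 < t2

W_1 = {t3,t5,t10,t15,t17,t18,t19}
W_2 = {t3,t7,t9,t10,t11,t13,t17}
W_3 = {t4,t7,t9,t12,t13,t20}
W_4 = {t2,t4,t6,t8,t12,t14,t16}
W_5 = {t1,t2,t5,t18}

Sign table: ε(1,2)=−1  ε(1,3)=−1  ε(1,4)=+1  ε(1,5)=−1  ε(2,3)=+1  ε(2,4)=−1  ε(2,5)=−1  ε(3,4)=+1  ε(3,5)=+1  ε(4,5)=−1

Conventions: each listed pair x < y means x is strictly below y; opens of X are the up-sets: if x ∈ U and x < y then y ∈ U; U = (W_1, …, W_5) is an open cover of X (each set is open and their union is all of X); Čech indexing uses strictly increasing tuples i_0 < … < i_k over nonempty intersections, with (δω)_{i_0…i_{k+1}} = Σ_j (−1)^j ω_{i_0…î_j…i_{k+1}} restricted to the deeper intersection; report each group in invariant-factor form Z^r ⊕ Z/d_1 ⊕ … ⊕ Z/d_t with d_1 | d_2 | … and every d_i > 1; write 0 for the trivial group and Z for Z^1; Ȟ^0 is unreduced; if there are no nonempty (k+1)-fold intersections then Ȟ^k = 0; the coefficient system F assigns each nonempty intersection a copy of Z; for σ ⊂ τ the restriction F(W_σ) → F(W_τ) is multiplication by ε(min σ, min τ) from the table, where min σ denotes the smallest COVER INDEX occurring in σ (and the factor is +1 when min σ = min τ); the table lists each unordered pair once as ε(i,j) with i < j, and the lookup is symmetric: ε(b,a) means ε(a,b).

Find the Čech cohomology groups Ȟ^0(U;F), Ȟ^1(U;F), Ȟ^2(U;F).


Ȟ^0(U;F) ≅ 0, Ȟ^1(U;F) ≅ Z/2 and Ȟ^2(U;F) ≅ 0

nerve of the cover:
  W12={t3,t10,t17} W15={t5,t18} W23={t7,t9,t13} W34={t4,t12} W45={t2}
C dims 5,5; δ0: rk 5, SNF 1^4·2
Ȟ^0 = (5 − 5) − 0 = 0, so Ȟ^0 ≅ 0
Ȟ^1 = (5 − 0) − 5 = 0 plus torsion [2], so Ȟ^1 ≅ Z/2
Ȟ^2 = (0 − 0) − 0 = 0, so Ȟ^2 ≅ 0


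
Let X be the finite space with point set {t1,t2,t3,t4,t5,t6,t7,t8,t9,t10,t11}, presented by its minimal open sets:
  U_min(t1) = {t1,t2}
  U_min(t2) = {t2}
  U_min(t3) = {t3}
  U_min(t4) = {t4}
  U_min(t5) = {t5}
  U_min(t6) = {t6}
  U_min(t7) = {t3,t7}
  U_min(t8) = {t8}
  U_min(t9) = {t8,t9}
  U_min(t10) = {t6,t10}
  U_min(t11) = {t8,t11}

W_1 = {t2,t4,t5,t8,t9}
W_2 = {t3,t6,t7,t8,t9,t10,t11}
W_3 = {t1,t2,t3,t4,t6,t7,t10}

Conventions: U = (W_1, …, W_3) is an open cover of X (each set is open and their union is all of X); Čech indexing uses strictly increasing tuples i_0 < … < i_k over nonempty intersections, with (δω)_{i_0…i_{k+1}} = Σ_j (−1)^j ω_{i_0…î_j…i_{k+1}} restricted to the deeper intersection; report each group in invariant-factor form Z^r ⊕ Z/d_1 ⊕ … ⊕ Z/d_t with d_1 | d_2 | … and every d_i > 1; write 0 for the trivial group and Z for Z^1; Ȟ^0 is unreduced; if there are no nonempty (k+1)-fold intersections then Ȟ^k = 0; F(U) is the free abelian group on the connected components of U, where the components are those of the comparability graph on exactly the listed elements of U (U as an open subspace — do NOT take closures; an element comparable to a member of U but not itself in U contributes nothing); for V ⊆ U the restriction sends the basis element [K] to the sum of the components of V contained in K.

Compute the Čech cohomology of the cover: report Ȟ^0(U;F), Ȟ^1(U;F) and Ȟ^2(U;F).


Ȟ^0(U;F) ≅ Z^6; Ȟ^1(U;F) ≅ 0; Ȟ^2(U;F) ≅ 0

nerve simplices:
  W12={t8,t9} W13={t2,t4} W23={t3,t6,t7,t10}
components per intersection:
  W1: {t2} {t4} {t5} {t8,t9}
  W2: {t3,t7} {t6,t10} {t8,t9,t11}
  W3: {t1,t2} {t3,t7} {t4} {t6,t10}
  W12: {t8,t9}
  W13: {t2} {t4}
  W23: {t3,t7} {t6,t10}
C dims 11,5; δ0: rk 5, SNF 1^5
degree 0: 11−5−0 = 6 → Ȟ^0 ≅ Z^6
degree 1: 5−0−5 = 0 → Ȟ^1 ≅ 0
degree 2: 0−0−0 = 0 → Ȟ^2 ≅ 0


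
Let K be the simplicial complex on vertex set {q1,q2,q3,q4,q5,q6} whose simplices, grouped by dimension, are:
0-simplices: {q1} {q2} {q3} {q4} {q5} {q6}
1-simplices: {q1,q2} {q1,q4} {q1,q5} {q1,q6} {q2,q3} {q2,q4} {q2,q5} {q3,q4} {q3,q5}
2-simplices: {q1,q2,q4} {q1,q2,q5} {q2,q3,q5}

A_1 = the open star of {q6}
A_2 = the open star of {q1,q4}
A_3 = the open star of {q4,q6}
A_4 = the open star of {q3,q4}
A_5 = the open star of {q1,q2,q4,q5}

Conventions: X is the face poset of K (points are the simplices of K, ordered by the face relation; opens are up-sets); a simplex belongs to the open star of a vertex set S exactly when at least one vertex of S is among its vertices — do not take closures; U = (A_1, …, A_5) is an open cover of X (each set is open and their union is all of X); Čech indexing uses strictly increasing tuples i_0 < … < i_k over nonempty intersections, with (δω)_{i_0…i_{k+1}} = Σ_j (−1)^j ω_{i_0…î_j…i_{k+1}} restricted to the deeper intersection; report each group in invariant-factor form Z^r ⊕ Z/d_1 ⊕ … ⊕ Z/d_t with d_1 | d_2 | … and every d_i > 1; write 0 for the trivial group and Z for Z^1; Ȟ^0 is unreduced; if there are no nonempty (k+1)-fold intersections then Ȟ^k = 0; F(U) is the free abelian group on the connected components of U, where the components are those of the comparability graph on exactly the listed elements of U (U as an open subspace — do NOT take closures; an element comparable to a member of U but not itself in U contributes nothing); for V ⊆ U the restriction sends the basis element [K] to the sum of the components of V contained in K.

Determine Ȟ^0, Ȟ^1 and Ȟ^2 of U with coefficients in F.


intersection data:
  A1={{q6},{q1,q6}} A2={{q1},{q4},{q1,q2},{q1,q4},{q1,q5},{q1,q6},{q2,q4},{q3,q4},{q1,q2,q4},{q1,q2,q5}} A3={{q4},{q6},{q1,q4},{q1,q6},{q2,q4},{q3,q4},{q1,q2,q4}} A4={{q3},{q4},{q1,q4},{q2,q3},{q2,q4},{q3,q4},{q3,q5},{q1,q2,q4},{q2,q3,q5}} A5={{q1},{q2},{q4},{q5},{q1,q2},{q1,q4},{q1,q5},{q1,q6},{q2,q3},{q2,q4},{q2,q5},{q3,q4},{q3,q5},{q1,q2,q4},{q1,q2,q5},{q2,q3,q5}}
  A12={{q1,q6}} A13={{q6},{q1,q6}} A15={{q1,q6}} A23={{q4},{q1,q4},{q1,q6},{q2,q4},{q3,q4},{q1,q2,q4}} A24={{q4},{q1,q4},{q2,q4},{q3,q4},{q1,q2,q4}} A25={{q1},{q4},{q1,q2},{q1,q4},{q1,q5},{q1,q6},{q2,q4},{q3,q4},{q1,q2,q4},{q1,q2,q5}} A34={{q4},{q1,q4},{q2,q4},{q3,q4},{q1,q2,q4}} A35={{q4},{q1,q4},{q1,q6},{q2,q4},{q3,q4},{q1,q2,q4}} A45={{q4},{q1,q4},{q2,q3},{q2,q4},{q3,q4},{q3,q5},{q1,q2,q4},{q2,q3,q5}}
  A123={{q1,q6}} A125={{q1,q6}} A135={{q1,q6}} A234={{q4},{q1,q4},{q2,q4},{q3,q4},{q1,q2,q4}} A235={{q4},{q1,q4},{q1,q6},{q2,q4},{q3,q4},{q1,q2,q4}} A245={{q4},{q1,q4},{q2,q4},{q3,q4},{q1,q2,q4}} A345={{q4},{q1,q4},{q2,q4},{q3,q4},{q1,q2,q4}}
  A1235={{q1,q6}} A2345={{q4},{q1,q4},{q2,q4},{q3,q4},{q1,q2,q4}}
components per intersection:
  A1: {{q6},{q1,q6}}
  A2: {{q1},{q4},{q1,q2},{q1,q4},{q1,q5},{q1,q6},{q2,q4},{q3,q4},{q1,q2,q4},{q1,q2,q5}}
  A3: {{q4},{q1,q4},{q2,q4},{q3,q4},{q1,q2,q4}} {{q6},{q1,q6}}
  A4: {{q3},{q4},{q1,q4},{q2,q3},{q2,q4},{q3,q4},{q3,q5},{q1,q2,q4},{q2,q3,q5}}
  A5: {{q1},{q2},{q4},{q5},{q1,q2},{q1,q4},{q1,q5},{q1,q6},{q2,q3},{q2,q4},{q2,q5},{q3,q4},{q3,q5},{q1,q2,q4},{q1,q2,q5},{q2,q3,q5}}
  A12: {{q1,q6}}
  A13: {{q6},{q1,q6}}
  A15: {{q1,q6}}
  A23: {{q4},{q1,q4},{q2,q4},{q3,q4},{q1,q2,q4}} {{q1,q6}}
  A24: {{q4},{q1,q4},{q2,q4},{q3,q4},{q1,q2,q4}}
  A25: {{q1},{q4},{q1,q2},{q1,q4},{q1,q5},{q1,q6},{q2,q4},{q3,q4},{q1,q2,q4},{q1,q2,q5}}
  A34: {{q4},{q1,q4},{q2,q4},{q3,q4},{q1,q2,q4}}
  A35: {{q4},{q1,q4},{q2,q4},{q3,q4},{q1,q2,q4}} {{q1,q6}}
  A45: {{q4},{q1,q4},{q2,q4},{q3,q4},{q1,q2,q4}} {{q2,q3},{q3,q5},{q2,q3,q5}}
  A123: {{q1,q6}}
  A125: {{q1,q6}}
  A135: {{q1,q6}}
  A234: {{q4},{q1,q4},{q2,q4},{q3,q4},{q1,q2,q4}}
  A235: {{q4},{q1,q4},{q2,q4},{q3,q4},{q1,q2,q4}} {{q1,q6}}
  A245: {{q4},{q1,q4},{q2,q4},{q3,q4},{q1,q2,q4}}
  A345: {{q4},{q1,q4},{q2,q4},{q3,q4},{q1,q2,q4}}
  A1235: {{q1,q6}}
  A2345: {{q4},{q1,q4},{q2,q4},{q3,q4},{q1,q2,q4}}
C dims 6,12,8,2; δ0: rk 5, SNF 1^5; δ1: rk 6, SNF 1^6; δ2: rk 2, SNF 1^2
Ȟ^0 = (6 − 5) − 0 = 1, so Ȟ^0 ≅ Z
Ȟ^1 = (12 − 6) − 5 = 1, so Ȟ^1 ≅ Z
Ȟ^2 = (8 − 2) − 6 = 0, so Ȟ^2 ≅ 0

Ȟ^0 = Z; Ȟ^1 = Z; Ȟ^2 = 0


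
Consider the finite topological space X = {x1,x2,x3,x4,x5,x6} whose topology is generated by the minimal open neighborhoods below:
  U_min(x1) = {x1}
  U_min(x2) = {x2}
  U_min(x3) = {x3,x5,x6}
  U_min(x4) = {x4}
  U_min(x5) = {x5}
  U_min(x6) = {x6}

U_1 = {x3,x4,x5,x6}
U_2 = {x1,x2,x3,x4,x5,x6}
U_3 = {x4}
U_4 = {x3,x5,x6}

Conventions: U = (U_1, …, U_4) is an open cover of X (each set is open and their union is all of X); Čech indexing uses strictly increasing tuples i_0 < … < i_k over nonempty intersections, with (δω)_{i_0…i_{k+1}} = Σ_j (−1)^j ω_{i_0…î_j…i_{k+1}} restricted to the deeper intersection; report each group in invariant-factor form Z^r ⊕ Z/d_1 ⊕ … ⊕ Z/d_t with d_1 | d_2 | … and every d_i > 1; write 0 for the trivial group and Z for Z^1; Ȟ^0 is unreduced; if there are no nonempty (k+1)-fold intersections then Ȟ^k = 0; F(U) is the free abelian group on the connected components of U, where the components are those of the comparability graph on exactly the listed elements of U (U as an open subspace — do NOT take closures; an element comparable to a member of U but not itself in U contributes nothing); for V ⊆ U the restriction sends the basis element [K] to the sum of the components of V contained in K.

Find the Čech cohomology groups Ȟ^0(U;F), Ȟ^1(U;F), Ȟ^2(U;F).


Ȟ^0 ≅ Z^4, Ȟ^1 ≅ 0, Ȟ^2 ≅ 0

nerve simplices:
  U12={x3,x4,x5,x6} U13={x4} U14={x3,x5,x6} U23={x4} U24={x3,x5,x6}
  U123={x4} U124={x3,x5,x6}
components per intersection:
  U1: {x3,x5,x6} {x4}
  U2: {x1} {x2} {x3,x5,x6} {x4}
  U3: {x4}
  U4: {x3,x5,x6}
  U12: {x3,x5,x6} {x4}
  U13: {x4}
  U14: {x3,x5,x6}
  U23: {x4}
  U24: {x3,x5,x6}
  U123: {x4}
  U124: {x3,x5,x6}
C dims 8,6,2; δ0: rk 4, SNF 1^4; δ1: rk 2, SNF 1^2
degree 0: 8−4−0 = 4 → Ȟ^0 ≅ Z^4
degree 1: 6−2−4 = 0 → Ȟ^1 ≅ 0
degree 2: 2−0−2 = 0 → Ȟ^2 ≅ 0


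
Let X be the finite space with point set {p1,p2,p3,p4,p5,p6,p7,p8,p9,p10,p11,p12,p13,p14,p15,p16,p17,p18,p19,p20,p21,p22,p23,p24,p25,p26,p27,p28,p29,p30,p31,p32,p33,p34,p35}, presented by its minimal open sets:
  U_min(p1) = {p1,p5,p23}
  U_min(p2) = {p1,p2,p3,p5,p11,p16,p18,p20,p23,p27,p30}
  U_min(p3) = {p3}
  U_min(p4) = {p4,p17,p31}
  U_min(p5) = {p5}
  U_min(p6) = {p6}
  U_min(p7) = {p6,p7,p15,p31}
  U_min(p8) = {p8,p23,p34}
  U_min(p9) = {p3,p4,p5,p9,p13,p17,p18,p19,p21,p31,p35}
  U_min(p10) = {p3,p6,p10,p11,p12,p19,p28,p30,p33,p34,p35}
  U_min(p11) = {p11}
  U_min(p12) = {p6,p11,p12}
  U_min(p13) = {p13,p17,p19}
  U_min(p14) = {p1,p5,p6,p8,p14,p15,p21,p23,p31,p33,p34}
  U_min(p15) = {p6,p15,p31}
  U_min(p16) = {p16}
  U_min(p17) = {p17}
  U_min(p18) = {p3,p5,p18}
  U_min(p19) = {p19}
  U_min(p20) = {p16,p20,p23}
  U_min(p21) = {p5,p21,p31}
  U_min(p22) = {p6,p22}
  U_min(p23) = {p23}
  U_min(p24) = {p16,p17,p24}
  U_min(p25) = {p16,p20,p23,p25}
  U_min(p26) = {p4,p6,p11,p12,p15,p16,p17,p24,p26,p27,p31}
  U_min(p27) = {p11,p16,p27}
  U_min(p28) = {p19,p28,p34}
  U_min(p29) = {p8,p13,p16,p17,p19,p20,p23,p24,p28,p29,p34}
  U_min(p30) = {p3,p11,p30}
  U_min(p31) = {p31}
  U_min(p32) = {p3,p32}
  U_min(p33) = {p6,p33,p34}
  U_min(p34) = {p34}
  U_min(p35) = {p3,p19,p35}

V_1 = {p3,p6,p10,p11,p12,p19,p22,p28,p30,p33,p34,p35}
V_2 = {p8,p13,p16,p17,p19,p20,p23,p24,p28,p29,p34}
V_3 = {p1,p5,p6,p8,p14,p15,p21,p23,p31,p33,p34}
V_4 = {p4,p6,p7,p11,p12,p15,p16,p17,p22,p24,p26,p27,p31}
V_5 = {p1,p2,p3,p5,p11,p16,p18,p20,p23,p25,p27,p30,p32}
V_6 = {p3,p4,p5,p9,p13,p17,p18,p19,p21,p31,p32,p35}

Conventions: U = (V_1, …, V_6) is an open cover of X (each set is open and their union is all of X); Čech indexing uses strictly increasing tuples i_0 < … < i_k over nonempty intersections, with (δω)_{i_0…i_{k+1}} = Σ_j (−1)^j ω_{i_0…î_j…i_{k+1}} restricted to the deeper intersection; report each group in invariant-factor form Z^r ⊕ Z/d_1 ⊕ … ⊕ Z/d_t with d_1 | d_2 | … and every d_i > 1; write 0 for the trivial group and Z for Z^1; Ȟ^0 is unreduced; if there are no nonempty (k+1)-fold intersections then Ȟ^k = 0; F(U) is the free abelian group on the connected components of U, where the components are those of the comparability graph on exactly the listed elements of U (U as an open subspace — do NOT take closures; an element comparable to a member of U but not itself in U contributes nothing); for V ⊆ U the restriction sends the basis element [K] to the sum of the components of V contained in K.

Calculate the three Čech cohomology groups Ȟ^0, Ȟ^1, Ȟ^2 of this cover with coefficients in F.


Ȟ^0(U;F) ≅ Z, Ȟ^1(U;F) ≅ 0, Ȟ^2(U;F) ≅ Z/2

nerve of the cover:
  V12={p19,p28,p34} V13={p6,p33,p34} V14={p6,p11,p12,p22} V15={p3,p11,p30} V16={p3,p19,p35} V23={p8,p23,p34} V24={p16,p17,p24} V25={p16,p20,p23} V26={p13,p17,p19} V34={p6,p15,p31} V35={p1,p5,p23} V36={p5,p21,p31} V45={p11,p16,p27} V46={p4,p17,p31} V56={p3,p5,p18,p32}
  V123={p34} V126={p19} V134={p6} V145={p11} V156={p3} V235={p23} V245={p16} V246={p17} V346={p31} V356={p5}
components per intersection:
  V1: {p3,p6,p10,p11,p12,p19,p22,p28,p30,p33,p34,p35}
  V2: {p8,p13,p16,p17,p19,p20,p23,p24,p28,p29,p34}
  V3: {p1,p5,p6,p8,p14,p15,p21,p23,p31,p33,p34}
  V4: {p4,p6,p7,p11,p12,p15,p16,p17,p22,p24,p26,p27,p31}
  V5: {p1,p2,p3,p5,p11,p16,p18,p20,p23,p25,p27,p30,p32}
  V6: {p3,p4,p5,p9,p13,p17,p18,p19,p21,p31,p32,p35}
  V12: {p19,p28,p34}
  V13: {p6,p33,p34}
  V14: {p6,p11,p12,p22}
  V15: {p3,p11,p30}
  V16: {p3,p19,p35}
  V23: {p8,p23,p34}
  V24: {p16,p17,p24}
  V25: {p16,p20,p23}
  V26: {p13,p17,p19}
  V34: {p6,p15,p31}
  V35: {p1,p5,p23}
  V36: {p5,p21,p31}
  V45: {p11,p16,p27}
  V46: {p4,p17,p31}
  V56: {p3,p5,p18,p32}
  V123: {p34}
  V126: {p19}
  V134: {p6}
  V145: {p11}
  V156: {p3}
  V235: {p23}
  V245: {p16}
  V246: {p17}
  V346: {p31}
  V356: {p5}
C dims 6,15,10; δ0: rk 5, SNF 1^5; δ1: rk 10, SNF 1^9·2
Ȟ^0 = (6 − 5) − 0 = 1, so Ȟ^0 ≅ Z
Ȟ^1 = (15 − 10) − 5 = 0, so Ȟ^1 ≅ 0
Ȟ^2 = (10 − 0) − 10 = 0 plus torsion [2], so Ȟ^2 ≅ Z/2


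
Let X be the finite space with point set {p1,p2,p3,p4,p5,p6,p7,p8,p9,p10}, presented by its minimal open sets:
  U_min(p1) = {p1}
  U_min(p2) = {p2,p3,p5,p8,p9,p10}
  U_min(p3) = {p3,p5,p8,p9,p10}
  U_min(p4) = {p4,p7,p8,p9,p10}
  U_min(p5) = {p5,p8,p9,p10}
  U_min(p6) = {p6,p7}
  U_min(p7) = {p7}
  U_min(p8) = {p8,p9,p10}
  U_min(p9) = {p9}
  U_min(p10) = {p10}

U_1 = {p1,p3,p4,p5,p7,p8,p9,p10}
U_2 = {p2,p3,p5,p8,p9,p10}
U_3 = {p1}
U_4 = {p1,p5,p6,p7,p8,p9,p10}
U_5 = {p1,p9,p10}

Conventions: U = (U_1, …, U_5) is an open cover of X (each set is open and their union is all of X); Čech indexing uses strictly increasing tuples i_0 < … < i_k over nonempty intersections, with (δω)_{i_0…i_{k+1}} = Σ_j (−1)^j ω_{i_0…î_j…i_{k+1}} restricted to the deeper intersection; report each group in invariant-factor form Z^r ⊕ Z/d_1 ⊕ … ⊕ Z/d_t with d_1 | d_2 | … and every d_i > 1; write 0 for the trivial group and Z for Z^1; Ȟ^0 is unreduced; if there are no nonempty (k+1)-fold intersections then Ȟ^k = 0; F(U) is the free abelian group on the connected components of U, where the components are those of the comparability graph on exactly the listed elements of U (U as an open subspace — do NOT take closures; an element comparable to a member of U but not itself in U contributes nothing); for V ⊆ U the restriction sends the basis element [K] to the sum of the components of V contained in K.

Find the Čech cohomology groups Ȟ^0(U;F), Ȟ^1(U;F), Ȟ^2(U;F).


nonempty intersections:
  U12={p3,p5,p8,p9,p10} U13={p1} U14={p1,p5,p7,p8,p9,p10} U15={p1,p9,p10} U24={p5,p8,p9,p10} U25={p9,p10} U34={p1} U35={p1} U45={p1,p9,p10}
  U124={p5,p8,p9,p10} U125={p9,p10} U134={p1} U135={p1} U145={p1,p9,p10} U245={p9,p10} U345={p1}
  U1245={p9,p10} U1345={p1}
components per intersection:
  U1: {p1} {p3,p4,p5,p7,p8,p9,p10}
  U2: {p2,p3,p5,p8,p9,p10}
  U3: {p1}
  U4: {p1} {p5,p8,p9,p10} {p6,p7}
  U5: {p1} {p9} {p10}
  U12: {p3,p5,p8,p9,p10}
  U13: {p1}
  U14: {p1} {p5,p8,p9,p10} {p7}
  U15: {p1} {p9} {p10}
  U24: {p5,p8,p9,p10}
  U25: {p9} {p10}
  U34: {p1}
  U35: {p1}
  U45: {p1} {p9} {p10}
  U124: {p5,p8,p9,p10}
  U125: {p9} {p10}
  U134: {p1}
  U135: {p1}
  U145: {p1} {p9} {p10}
  U245: {p9} {p10}
  U345: {p1}
  U1245: {p9} {p10}
  U1345: {p1}
C dims 10,16,11,3; δ0: rk 8, SNF 1^8; δ1: rk 8, SNF 1^8; δ2: rk 3, SNF 1^3
Ȟ^0: (10−8)−0=2 ⇒ Z^2
Ȟ^1: (16−8)−8=0 ⇒ 0
Ȟ^2: (11−3)−8=0 ⇒ 0

Ȟ^0(U;F) ≅ Z^2; Ȟ^1(U;F) ≅ 0; Ȟ^2(U;F) ≅ 0


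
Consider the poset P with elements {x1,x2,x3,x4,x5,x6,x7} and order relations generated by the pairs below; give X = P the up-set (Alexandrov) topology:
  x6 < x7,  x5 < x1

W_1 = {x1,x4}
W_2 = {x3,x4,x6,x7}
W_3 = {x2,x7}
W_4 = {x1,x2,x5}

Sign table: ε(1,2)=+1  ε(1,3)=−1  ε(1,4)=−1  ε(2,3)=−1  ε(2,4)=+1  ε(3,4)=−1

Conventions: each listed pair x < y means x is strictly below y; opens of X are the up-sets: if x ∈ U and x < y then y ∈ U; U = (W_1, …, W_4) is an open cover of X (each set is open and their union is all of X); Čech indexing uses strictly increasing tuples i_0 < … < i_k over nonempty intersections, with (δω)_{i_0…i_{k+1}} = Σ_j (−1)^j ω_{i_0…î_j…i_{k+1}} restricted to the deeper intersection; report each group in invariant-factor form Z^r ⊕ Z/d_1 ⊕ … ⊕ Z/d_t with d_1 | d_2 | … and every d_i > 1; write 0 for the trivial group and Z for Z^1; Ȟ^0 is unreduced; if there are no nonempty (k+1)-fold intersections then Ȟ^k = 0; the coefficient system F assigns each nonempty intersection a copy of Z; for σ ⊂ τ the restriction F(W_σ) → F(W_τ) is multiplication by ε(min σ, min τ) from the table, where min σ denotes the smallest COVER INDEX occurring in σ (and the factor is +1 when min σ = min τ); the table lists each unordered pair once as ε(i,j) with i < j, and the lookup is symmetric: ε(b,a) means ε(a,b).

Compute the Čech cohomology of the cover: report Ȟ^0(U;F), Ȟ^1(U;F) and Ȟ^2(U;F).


Ȟ^0(U;F) ≅ 0; Ȟ^1(U;F) ≅ Z/2; Ȟ^2(U;F) ≅ 0

nerve of the cover:
  W12={x4} W14={x1} W23={x7} W34={x2}
C dims 4,4; δ0: rk 4, SNF 1^3·2
Ȟ^0 = (4 − 4) − 0 = 0, so Ȟ^0 ≅ 0
Ȟ^1 = (4 − 0) − 4 = 0 plus torsion [2], so Ȟ^1 ≅ Z/2
Ȟ^2 = (0 − 0) − 0 = 0, so Ȟ^2 ≅ 0


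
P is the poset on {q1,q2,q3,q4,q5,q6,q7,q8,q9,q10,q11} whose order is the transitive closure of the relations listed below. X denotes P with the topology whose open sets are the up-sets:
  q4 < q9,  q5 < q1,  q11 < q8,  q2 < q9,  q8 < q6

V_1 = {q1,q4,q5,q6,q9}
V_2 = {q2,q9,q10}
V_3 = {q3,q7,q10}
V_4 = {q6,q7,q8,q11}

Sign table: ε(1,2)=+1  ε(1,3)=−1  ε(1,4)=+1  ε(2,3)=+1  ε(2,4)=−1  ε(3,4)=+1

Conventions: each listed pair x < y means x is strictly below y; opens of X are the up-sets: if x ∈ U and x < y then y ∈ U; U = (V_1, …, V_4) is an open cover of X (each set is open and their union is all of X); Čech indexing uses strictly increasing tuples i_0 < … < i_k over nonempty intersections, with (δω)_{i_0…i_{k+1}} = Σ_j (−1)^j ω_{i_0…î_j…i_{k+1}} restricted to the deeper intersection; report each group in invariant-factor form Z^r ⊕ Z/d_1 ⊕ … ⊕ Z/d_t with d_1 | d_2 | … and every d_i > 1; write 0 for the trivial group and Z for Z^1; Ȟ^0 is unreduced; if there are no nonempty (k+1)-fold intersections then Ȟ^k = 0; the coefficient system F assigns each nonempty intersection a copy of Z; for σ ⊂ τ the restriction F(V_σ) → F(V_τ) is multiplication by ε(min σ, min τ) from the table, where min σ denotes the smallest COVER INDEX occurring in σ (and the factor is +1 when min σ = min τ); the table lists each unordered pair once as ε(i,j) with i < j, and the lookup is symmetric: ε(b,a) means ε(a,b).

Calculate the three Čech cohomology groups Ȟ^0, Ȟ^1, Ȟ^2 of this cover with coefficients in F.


Ȟ^0 ≅ Z, Ȟ^1 ≅ Z, Ȟ^2 ≅ 0

nonempty overlaps:
  V12={q9} V14={q6} V23={q10} V34={q7}
C dims 4,4; δ0: rk 3, SNF 1^3
degree 0: 4−3−0 = 1 → Ȟ^0 ≅ Z
degree 1: 4−0−3 = 1 → Ȟ^1 ≅ Z
degree 2: 0−0−0 = 0 → Ȟ^2 ≅ 0
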